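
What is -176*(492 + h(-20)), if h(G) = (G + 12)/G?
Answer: -433312/5 ≈ -86662.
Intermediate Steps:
h(G) = (12 + G)/G
-176*(492 + h(-20)) = -176*(492 + (12 - 20)/(-20)) = -176*(492 - 1/20*(-8)) = -176*(492 + ⅖) = -176*2462/5 = -433312/5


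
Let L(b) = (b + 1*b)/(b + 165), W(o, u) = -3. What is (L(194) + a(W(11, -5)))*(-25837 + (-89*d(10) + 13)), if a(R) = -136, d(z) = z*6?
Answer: 1509459504/359 ≈ 4.2046e+6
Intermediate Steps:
d(z) = 6*z
L(b) = 2*b/(165 + b) (L(b) = (b + b)/(165 + b) = (2*b)/(165 + b) = 2*b/(165 + b))
(L(194) + a(W(11, -5)))*(-25837 + (-89*d(10) + 13)) = (2*194/(165 + 194) - 136)*(-25837 + (-534*10 + 13)) = (2*194/359 - 136)*(-25837 + (-89*60 + 13)) = (2*194*(1/359) - 136)*(-25837 + (-5340 + 13)) = (388/359 - 136)*(-25837 - 5327) = -48436/359*(-31164) = 1509459504/359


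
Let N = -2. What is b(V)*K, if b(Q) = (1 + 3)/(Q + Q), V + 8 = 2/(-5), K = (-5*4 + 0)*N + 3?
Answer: -215/21 ≈ -10.238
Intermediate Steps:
K = 43 (K = (-5*4 + 0)*(-2) + 3 = (-20 + 0)*(-2) + 3 = -20*(-2) + 3 = 40 + 3 = 43)
V = -42/5 (V = -8 + 2/(-5) = -8 + 2*(-1/5) = -8 - 2/5 = -42/5 ≈ -8.4000)
b(Q) = 2/Q (b(Q) = 4/((2*Q)) = 4*(1/(2*Q)) = 2/Q)
b(V)*K = (2/(-42/5))*43 = (2*(-5/42))*43 = -5/21*43 = -215/21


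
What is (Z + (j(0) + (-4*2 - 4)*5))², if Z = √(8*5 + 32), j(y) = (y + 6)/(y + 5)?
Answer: 88236/25 - 3528*√2/5 ≈ 2531.6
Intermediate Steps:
j(y) = (6 + y)/(5 + y)
Z = 6*√2 (Z = √(40 + 32) = √72 = 6*√2 ≈ 8.4853)
(Z + (j(0) + (-4*2 - 4)*5))² = (6*√2 + ((6 + 0)/(5 + 0) + (-4*2 - 4)*5))² = (6*√2 + (6/5 + (-8 - 4)*5))² = (6*√2 + ((⅕)*6 - 12*5))² = (6*√2 + (6/5 - 60))² = (6*√2 - 294/5)² = (-294/5 + 6*√2)²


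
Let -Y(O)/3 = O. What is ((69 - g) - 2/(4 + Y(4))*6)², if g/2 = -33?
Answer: 74529/4 ≈ 18632.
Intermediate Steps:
g = -66 (g = 2*(-33) = -66)
Y(O) = -3*O
((69 - g) - 2/(4 + Y(4))*6)² = ((69 - 1*(-66)) - 2/(4 - 3*4)*6)² = ((69 + 66) - 2/(4 - 12)*6)² = (135 - 2/(-8)*6)² = (135 - 2*(-⅛)*6)² = (135 + (¼)*6)² = (135 + 3/2)² = (273/2)² = 74529/4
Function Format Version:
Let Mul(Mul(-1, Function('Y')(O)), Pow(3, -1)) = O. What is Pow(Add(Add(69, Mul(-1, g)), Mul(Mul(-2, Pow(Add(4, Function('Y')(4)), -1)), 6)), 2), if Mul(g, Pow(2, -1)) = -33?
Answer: Rational(74529, 4) ≈ 18632.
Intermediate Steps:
g = -66 (g = Mul(2, -33) = -66)
Function('Y')(O) = Mul(-3, O)
Pow(Add(Add(69, Mul(-1, g)), Mul(Mul(-2, Pow(Add(4, Function('Y')(4)), -1)), 6)), 2) = Pow(Add(Add(69, Mul(-1, -66)), Mul(Mul(-2, Pow(Add(4, Mul(-3, 4)), -1)), 6)), 2) = Pow(Add(Add(69, 66), Mul(Mul(-2, Pow(Add(4, -12), -1)), 6)), 2) = Pow(Add(135, Mul(Mul(-2, Pow(-8, -1)), 6)), 2) = Pow(Add(135, Mul(Mul(-2, Rational(-1, 8)), 6)), 2) = Pow(Add(135, Mul(Rational(1, 4), 6)), 2) = Pow(Add(135, Rational(3, 2)), 2) = Pow(Rational(273, 2), 2) = Rational(74529, 4)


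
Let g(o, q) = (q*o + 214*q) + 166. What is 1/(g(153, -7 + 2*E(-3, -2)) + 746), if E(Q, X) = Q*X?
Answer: 1/2747 ≈ 0.00036403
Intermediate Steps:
g(o, q) = 166 + 214*q + o*q (g(o, q) = (o*q + 214*q) + 166 = (214*q + o*q) + 166 = 166 + 214*q + o*q)
1/(g(153, -7 + 2*E(-3, -2)) + 746) = 1/((166 + 214*(-7 + 2*(-3*(-2))) + 153*(-7 + 2*(-3*(-2)))) + 746) = 1/((166 + 214*(-7 + 2*6) + 153*(-7 + 2*6)) + 746) = 1/((166 + 214*(-7 + 12) + 153*(-7 + 12)) + 746) = 1/((166 + 214*5 + 153*5) + 746) = 1/((166 + 1070 + 765) + 746) = 1/(2001 + 746) = 1/2747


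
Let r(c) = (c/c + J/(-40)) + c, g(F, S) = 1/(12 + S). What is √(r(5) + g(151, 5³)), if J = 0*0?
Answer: √112751/137 ≈ 2.4510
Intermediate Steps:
J = 0
r(c) = 1 + c (r(c) = (c/c + 0/(-40)) + c = (1 + 0*(-1/40)) + c = (1 + 0) + c = 1 + c)
√(r(5) + g(151, 5³)) = √((1 + 5) + 1/(12 + 5³)) = √(6 + 1/(12 + 125)) = √(6 + 1/137) = √(823/137) = √112751/137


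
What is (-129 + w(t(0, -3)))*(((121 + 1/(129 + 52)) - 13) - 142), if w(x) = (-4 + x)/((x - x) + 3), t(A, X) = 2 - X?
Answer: 791686/181 ≈ 4374.0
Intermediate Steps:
w(x) = -4/3 + x/3 (w(x) = (-4 + x)/(0 + 3) = (-4 + x)/3 = (-4 + x)*(⅓) = -4/3 + x/3)
(-129 + w(t(0, -3)))*(((121 + 1/(129 + 52)) - 13) - 142) = (-129 + (-4/3 + (2 - 1*(-3))/3))*(((121 + 1/(129 + 52)) - 13) - 142) = (-129 + (-4/3 + (2 + 3)/3))*(((121 + 1/181) - 13) - 142) = (-129 + (-4/3 + (⅓)*5))*(((121 + 1/181) - 13) - 142) = (-129 + (-4/3 + 5/3))*((21902/181 - 13) - 142) = (-129 + ⅓)*(19549/181 - 142) = -386/3*(-6153/181) = 791686/181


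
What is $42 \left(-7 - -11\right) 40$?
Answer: $6720$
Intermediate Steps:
$42 \left(-7 - -11\right) 40 = 42 \left(-7 + 11\right) 40 = 42 \cdot 4 \cdot 40 = 168 \cdot 40 = 6720$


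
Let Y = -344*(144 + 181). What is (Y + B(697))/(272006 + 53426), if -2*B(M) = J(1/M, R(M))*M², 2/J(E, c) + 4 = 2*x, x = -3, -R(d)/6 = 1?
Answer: -632191/3254320 ≈ -0.19426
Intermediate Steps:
R(d) = -6 (R(d) = -6*1 = -6)
J(E, c) = -⅕ (J(E, c) = 2/(-4 + 2*(-3)) = 2/(-4 - 6) = 2/(-10) = 2*(-⅒) = -⅕)
Y = -111800 (Y = -344*325 = -111800)
B(M) = M²/10 (B(M) = -(-1)*M²/10 = M²/10)
(Y + B(697))/(272006 + 53426) = (-111800 + (⅒)*697²)/(272006 + 53426) = (-111800 + (⅒)*485809)/325432 = (-111800 + 485809/10)*(1/325432) = -632191/10*1/325432 = -632191/3254320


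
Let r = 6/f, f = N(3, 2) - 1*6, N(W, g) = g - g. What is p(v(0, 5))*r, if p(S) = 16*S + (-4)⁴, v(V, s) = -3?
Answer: -208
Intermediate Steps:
N(W, g) = 0
f = -6 (f = 0 - 1*6 = 0 - 6 = -6)
p(S) = 256 + 16*S (p(S) = 16*S + 256 = 256 + 16*S)
r = -1 (r = 6/(-6) = 6*(-⅙) = -1)
p(v(0, 5))*r = (256 + 16*(-3))*(-1) = (256 - 48)*(-1) = 208*(-1) = -208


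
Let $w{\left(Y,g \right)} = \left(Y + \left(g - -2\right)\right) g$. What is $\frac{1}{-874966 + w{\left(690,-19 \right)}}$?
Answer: $- \frac{1}{887753} \approx -1.1264 \cdot 10^{-6}$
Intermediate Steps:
$w{\left(Y,g \right)} = g \left(2 + Y + g\right)$ ($w{\left(Y,g \right)} = \left(Y + \left(g + 2\right)\right) g = \left(Y + \left(2 + g\right)\right) g = \left(2 + Y + g\right) g = g \left(2 + Y + g\right)$)
$\frac{1}{-874966 + w{\left(690,-19 \right)}} = \frac{1}{-874966 - 19 \left(2 + 690 - 19\right)} = \frac{1}{-874966 - 12787} = \frac{1}{-887753} = - \frac{1}{887753}$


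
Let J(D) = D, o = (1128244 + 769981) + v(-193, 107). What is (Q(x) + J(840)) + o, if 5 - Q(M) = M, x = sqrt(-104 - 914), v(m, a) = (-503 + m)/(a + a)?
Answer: 203200142/107 - I*sqrt(1018) ≈ 1.8991e+6 - 31.906*I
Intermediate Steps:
v(m, a) = (-503 + m)/(2*a) (v(m, a) = (-503 + m)/((2*a)) = (-503 + m)*(1/(2*a)) = (-503 + m)/(2*a))
o = 203109727/107 (o = (1128244 + 769981) + (1/2)*(-503 - 193)/107 = 1898225 + (1/2)*(1/107)*(-696) = 1898225 - 348/107 = 203109727/107 ≈ 1.8982e+6)
x = I*sqrt(1018) (x = sqrt(-1018) = I*sqrt(1018) ≈ 31.906*I)
Q(M) = 5 - M
(Q(x) + J(840)) + o = ((5 - I*sqrt(1018)) + 840) + 203109727/107 = (845 - I*sqrt(1018)) + 203109727/107 = 203200142/107 - I*sqrt(1018)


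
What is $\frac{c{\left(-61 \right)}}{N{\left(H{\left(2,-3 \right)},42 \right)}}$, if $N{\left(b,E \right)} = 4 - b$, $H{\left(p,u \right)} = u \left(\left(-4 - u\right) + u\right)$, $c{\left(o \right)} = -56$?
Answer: $7$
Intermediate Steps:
$H{\left(p,u \right)} = - 4 u$ ($H{\left(p,u \right)} = u \left(-4\right) = - 4 u$)
$\frac{c{\left(-61 \right)}}{N{\left(H{\left(2,-3 \right)},42 \right)}} = - \frac{56}{4 - \left(-4\right) \left(-3\right)} = - \frac{56}{4 - 12} = - \frac{56}{-8} = \left(-56\right) \left(- \frac{1}{8}\right) = 7$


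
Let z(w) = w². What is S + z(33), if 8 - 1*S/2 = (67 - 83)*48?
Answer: 2641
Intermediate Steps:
S = 1552 (S = 16 - 2*(67 - 83)*48 = 16 - (-32)*48 = 16 - 2*(-768) = 16 + 1536 = 1552)
S + z(33) = 1552 + 33² = 1552 + 1089 = 2641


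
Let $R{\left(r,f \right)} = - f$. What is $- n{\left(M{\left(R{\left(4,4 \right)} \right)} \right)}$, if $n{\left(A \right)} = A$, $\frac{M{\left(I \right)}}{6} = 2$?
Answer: $-12$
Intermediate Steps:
$M{\left(I \right)} = 12$ ($M{\left(I \right)} = 6 \cdot 2 = 12$)
$- n{\left(M{\left(R{\left(4,4 \right)} \right)} \right)} = \left(-1\right) 12 = -12$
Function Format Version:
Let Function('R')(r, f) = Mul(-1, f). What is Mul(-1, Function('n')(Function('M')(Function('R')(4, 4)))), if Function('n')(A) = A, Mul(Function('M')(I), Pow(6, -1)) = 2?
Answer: -12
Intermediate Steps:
Function('M')(I) = 12 (Function('M')(I) = Mul(6, 2) = 12)
Mul(-1, Function('n')(Function('M')(Function('R')(4, 4)))) = Mul(-1, 12) = -12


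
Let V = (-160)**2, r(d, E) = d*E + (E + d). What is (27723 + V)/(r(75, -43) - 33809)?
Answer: -53323/37002 ≈ -1.4411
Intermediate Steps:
r(d, E) = E + d + E*d (r(d, E) = E*d + (E + d) = E + d + E*d)
V = 25600
(27723 + V)/(r(75, -43) - 33809) = (27723 + 25600)/((-43 + 75 - 43*75) - 33809) = 53323/((-43 + 75 - 3225) - 33809) = 53323/(-3193 - 33809) = 53323/(-37002) = 53323*(-1/37002) = -53323/37002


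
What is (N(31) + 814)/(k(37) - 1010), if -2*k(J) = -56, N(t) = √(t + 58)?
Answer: -407/491 - √89/982 ≈ -0.83853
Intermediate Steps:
N(t) = √(58 + t)
k(J) = 28 (k(J) = -½*(-56) = 28)
(N(31) + 814)/(k(37) - 1010) = (√(58 + 31) + 814)/(28 - 1010) = (√89 + 814)/(-982) = (814 + √89)*(-1/982) = -407/491 - √89/982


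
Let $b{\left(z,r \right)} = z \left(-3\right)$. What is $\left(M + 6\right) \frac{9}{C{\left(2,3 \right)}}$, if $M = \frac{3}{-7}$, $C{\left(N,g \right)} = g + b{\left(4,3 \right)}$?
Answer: $- \frac{39}{7} \approx -5.5714$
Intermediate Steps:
$b{\left(z,r \right)} = - 3 z$
$C{\left(N,g \right)} = -12 + g$ ($C{\left(N,g \right)} = g - 12 = -12 + g$)
$M = - \frac{3}{7}$ ($M = 3 \left(- \frac{1}{7}\right) = - \frac{3}{7} \approx -0.42857$)
$\left(M + 6\right) \frac{9}{C{\left(2,3 \right)}} = \left(- \frac{3}{7} + 6\right) \frac{9}{-12 + 3} = \frac{39 \frac{9}{-9}}{7} = \frac{39 \cdot 9 \left(- \frac{1}{9}\right)}{7} = \frac{39}{7} \left(-1\right) = - \frac{39}{7}$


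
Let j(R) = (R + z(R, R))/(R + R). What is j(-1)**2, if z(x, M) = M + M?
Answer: 9/4 ≈ 2.2500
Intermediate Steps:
z(x, M) = 2*M
j(R) = 3/2 (j(R) = (R + 2*R)/(R + R) = (3*R)/((2*R)) = (3*R)*(1/(2*R)) = 3/2)
j(-1)**2 = (3/2)**2 = 9/4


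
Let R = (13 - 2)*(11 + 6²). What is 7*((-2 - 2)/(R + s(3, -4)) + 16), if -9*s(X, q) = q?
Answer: 521332/4657 ≈ 111.95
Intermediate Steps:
s(X, q) = -q/9
R = 517 (R = 11*(11 + 36) = 11*47 = 517)
7*((-2 - 2)/(R + s(3, -4)) + 16) = 7*((-2 - 2)/(517 - ⅑*(-4)) + 16) = 7*(-4/(517 + 4/9) + 16) = 7*(-4/4657/9 + 16) = 7*(-4*9/4657 + 16) = 7*(-36/4657 + 16) = 7*(74476/4657) = 521332/4657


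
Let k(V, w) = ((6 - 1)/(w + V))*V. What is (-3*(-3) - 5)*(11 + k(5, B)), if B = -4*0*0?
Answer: 64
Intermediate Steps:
B = 0 (B = 0*0 = 0)
k(V, w) = 5*V/(V + w) (k(V, w) = (5/(V + w))*V = 5*V/(V + w))
(-3*(-3) - 5)*(11 + k(5, B)) = (-3*(-3) - 5)*(11 + 5*5/(5 + 0)) = (9 - 5)*(11 + 5*5/5) = 4*(11 + 5*5*(⅕)) = 4*(11 + 5) = 4*16 = 64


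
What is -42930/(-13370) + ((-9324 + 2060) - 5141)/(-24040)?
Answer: 23957841/6428296 ≈ 3.7269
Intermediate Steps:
-42930/(-13370) + ((-9324 + 2060) - 5141)/(-24040) = -42930*(-1/13370) + (-7264 - 5141)*(-1/24040) = 4293/1337 - 12405*(-1/24040) = 4293/1337 + 2481/4808 = 23957841/6428296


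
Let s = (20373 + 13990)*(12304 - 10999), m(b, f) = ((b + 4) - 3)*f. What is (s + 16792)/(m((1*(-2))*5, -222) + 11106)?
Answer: 44860507/13104 ≈ 3423.4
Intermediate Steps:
m(b, f) = f*(1 + b) (m(b, f) = ((4 + b) - 3)*f = (1 + b)*f = f*(1 + b))
s = 44843715 (s = 34363*1305 = 44843715)
(s + 16792)/(m((1*(-2))*5, -222) + 11106) = (44843715 + 16792)/(-222*(1 + (1*(-2))*5) + 11106) = 44860507/(-222*(1 - 2*5) + 11106) = 44860507/(-222*(1 - 10) + 11106) = 44860507/(-222*(-9) + 11106) = 44860507/(1998 + 11106) = 44860507/13104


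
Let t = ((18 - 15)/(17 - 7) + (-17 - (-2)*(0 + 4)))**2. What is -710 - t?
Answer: -78569/100 ≈ -785.69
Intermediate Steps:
t = 7569/100 (t = (3/10 + (-17 - (-2)*4))**2 = (3*(1/10) + (-17 - 1*(-8)))**2 = (3/10 + (-17 + 8))**2 = (3/10 - 9)**2 = (-87/10)**2 = 7569/100 ≈ 75.690)
-710 - t = -710 - 1*7569/100 = -710 - 7569/100 = -78569/100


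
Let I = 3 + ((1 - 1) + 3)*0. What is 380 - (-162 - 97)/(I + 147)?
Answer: 57259/150 ≈ 381.73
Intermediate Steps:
I = 3 (I = 3 + (0 + 3)*0 = 3 + 3*0 = 3 + 0 = 3)
380 - (-162 - 97)/(I + 147) = 380 - (-162 - 97)/(3 + 147) = 380 - (-259)/150 = 380 - 1*(-259/150) = 380 + 259/150 = 57259/150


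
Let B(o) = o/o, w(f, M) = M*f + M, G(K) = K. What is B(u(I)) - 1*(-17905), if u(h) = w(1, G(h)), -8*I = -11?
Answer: 17906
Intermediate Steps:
I = 11/8 (I = -⅛*(-11) = 11/8 ≈ 1.3750)
w(f, M) = M + M*f
u(h) = 2*h (u(h) = h*(1 + 1) = h*2 = 2*h)
B(o) = 1
B(u(I)) - 1*(-17905) = 1 - 1*(-17905) = 1 + 17905 = 17906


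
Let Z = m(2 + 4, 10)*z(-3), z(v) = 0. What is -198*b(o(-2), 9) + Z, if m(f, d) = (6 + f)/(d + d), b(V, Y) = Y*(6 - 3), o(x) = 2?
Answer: -5346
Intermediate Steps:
b(V, Y) = 3*Y (b(V, Y) = Y*3 = 3*Y)
m(f, d) = (6 + f)/(2*d) (m(f, d) = (6 + f)/((2*d)) = (6 + f)*(1/(2*d)) = (6 + f)/(2*d))
Z = 0 (Z = ((½)*(6 + (2 + 4))/10)*0 = ((½)*(⅒)*(6 + 6))*0 = ((½)*(⅒)*12)*0 = (⅗)*0 = 0)
-198*b(o(-2), 9) + Z = -594*9 + 0 = -198*27 + 0 = -5346 + 0 = -5346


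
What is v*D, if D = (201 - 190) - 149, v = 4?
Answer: -552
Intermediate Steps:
D = -138 (D = 11 - 149 = -138)
v*D = 4*(-138) = -552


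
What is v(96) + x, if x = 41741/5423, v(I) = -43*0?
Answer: 41741/5423 ≈ 7.6970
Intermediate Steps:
v(I) = 0
x = 41741/5423 (x = 41741*(1/5423) = 41741/5423 ≈ 7.6970)
v(96) + x = 0 + 41741/5423 = 41741/5423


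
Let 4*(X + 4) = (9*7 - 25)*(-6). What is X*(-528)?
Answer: 32208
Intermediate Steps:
X = -61 (X = -4 + ((9*7 - 25)*(-6))/4 = -4 + ((63 - 25)*(-6))/4 = -4 + (38*(-6))/4 = -4 + (1/4)*(-228) = -4 - 57 = -61)
X*(-528) = -61*(-528) = 32208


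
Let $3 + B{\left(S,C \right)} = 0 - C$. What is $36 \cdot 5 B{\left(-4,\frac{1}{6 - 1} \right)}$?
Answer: $-576$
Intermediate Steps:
$B{\left(S,C \right)} = -3 - C$ ($B{\left(S,C \right)} = -3 + \left(0 - C\right) = -3 - C$)
$36 \cdot 5 B{\left(-4,\frac{1}{6 - 1} \right)} = 36 \cdot 5 \left(-3 - \frac{1}{6 - 1}\right) = 36 \cdot 5 \left(-3 - \frac{1}{5}\right) = 36 \cdot 5 \left(- \frac{16}{5}\right) = 36 \left(-16\right) = -576$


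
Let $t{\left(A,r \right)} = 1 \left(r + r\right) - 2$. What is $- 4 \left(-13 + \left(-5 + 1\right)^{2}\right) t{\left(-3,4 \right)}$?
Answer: $-72$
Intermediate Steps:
$t{\left(A,r \right)} = -2 + 2 r$ ($t{\left(A,r \right)} = 1 \cdot 2 r - 2 = 2 r - 2 = -2 + 2 r$)
$- 4 \left(-13 + \left(-5 + 1\right)^{2}\right) t{\left(-3,4 \right)} = - 4 \left(-13 + \left(-5 + 1\right)^{2}\right) \left(-2 + 2 \cdot 4\right) = - 4 \left(-13 + \left(-4\right)^{2}\right) \left(-2 + 8\right) = - 4 \left(-13 + 16\right) 6 = \left(-4\right) 3 \cdot 6 = \left(-12\right) 6 = -72$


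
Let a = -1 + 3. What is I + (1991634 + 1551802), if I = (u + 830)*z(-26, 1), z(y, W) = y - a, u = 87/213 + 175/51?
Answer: 12746240404/3621 ≈ 3.5201e+6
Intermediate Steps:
u = 13904/3621 (u = 87*(1/213) + 175*(1/51) = 29/71 + 175/51 = 13904/3621 ≈ 3.8398)
a = 2
z(y, W) = -2 + y (z(y, W) = y - 1*2 = y - 2 = -2 + y)
I = -84541352/3621 (I = (13904/3621 + 830)*(-2 - 26) = (3019334/3621)*(-28) = -84541352/3621 ≈ -23348.)
I + (1991634 + 1551802) = -84541352/3621 + (1991634 + 1551802) = -84541352/3621 + 3543436 = 12746240404/3621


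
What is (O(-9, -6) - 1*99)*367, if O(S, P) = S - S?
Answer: -36333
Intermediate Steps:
O(S, P) = 0
(O(-9, -6) - 1*99)*367 = (0 - 1*99)*367 = (0 - 99)*367 = -99*367 = -36333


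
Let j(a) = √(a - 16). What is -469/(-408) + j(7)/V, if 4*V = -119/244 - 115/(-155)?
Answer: 469/408 + 30256*I/641 ≈ 1.1495 + 47.201*I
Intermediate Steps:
V = 1923/30256 (V = (-119/244 - 115/(-155))/4 = (-119*1/244 - 115*(-1/155))/4 = (-119/244 + 23/31)/4 = (¼)*(1923/7564) = 1923/30256 ≈ 0.063558)
j(a) = √(-16 + a)
-469/(-408) + j(7)/V = -469/(-408) + √(-16 + 7)/(1923/30256) = -469*(-1/408) + √(-9)*(30256/1923) = 469/408 + (3*I)*(30256/1923) = 469/408 + 30256*I/641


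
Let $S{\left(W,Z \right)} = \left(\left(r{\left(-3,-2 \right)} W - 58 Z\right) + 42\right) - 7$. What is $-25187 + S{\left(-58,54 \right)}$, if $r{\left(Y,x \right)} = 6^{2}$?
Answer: $-30372$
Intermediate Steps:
$r{\left(Y,x \right)} = 36$
$S{\left(W,Z \right)} = 35 - 58 Z + 36 W$ ($S{\left(W,Z \right)} = \left(\left(36 W - 58 Z\right) + 42\right) - 7 = \left(\left(- 58 Z + 36 W\right) + 42\right) - 7 = \left(42 - 58 Z + 36 W\right) - 7 = 35 - 58 Z + 36 W$)
$-25187 + S{\left(-58,54 \right)} = -25187 + \left(35 - 3132 + 36 \left(-58\right)\right) = -25187 - 5185 = -30372$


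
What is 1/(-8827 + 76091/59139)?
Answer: -59139/521943862 ≈ -0.00011331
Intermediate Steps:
1/(-8827 + 76091/59139) = 1/(-521943862/59139) = -59139/521943862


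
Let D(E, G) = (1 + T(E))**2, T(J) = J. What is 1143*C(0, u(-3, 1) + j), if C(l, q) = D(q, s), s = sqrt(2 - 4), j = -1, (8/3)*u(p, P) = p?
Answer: 92583/64 ≈ 1446.6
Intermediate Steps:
u(p, P) = 3*p/8
s = I*sqrt(2) (s = sqrt(-2) = I*sqrt(2) ≈ 1.4142*I)
D(E, G) = (1 + E)**2
C(l, q) = (1 + q)**2
1143*C(0, u(-3, 1) + j) = 1143*(1 + ((3/8)*(-3) - 1))**2 = 1143*(1 + (-9/8 - 1))**2 = 1143*(1 - 17/8)**2 = 1143*(-9/8)**2 = 1143*(81/64) = 92583/64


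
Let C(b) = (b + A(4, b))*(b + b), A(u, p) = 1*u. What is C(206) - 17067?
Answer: 69453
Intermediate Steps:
A(u, p) = u
C(b) = 2*b*(4 + b) (C(b) = (b + 4)*(b + b) = (4 + b)*(2*b) = 2*b*(4 + b))
C(206) - 17067 = 2*206*(4 + 206) - 17067 = 2*206*210 - 17067 = 86520 - 17067 = 69453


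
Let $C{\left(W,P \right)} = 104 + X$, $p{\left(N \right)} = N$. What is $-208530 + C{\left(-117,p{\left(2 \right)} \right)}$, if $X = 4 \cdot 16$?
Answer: $-208362$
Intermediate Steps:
$X = 64$
$C{\left(W,P \right)} = 168$ ($C{\left(W,P \right)} = 104 + 64 = 168$)
$-208530 + C{\left(-117,p{\left(2 \right)} \right)} = -208530 + 168 = -208362$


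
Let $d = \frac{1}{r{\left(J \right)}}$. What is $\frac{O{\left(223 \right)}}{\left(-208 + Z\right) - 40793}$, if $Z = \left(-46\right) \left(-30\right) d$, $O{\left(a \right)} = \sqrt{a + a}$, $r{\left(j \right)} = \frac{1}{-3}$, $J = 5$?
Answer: $- \frac{\sqrt{446}}{45141} \approx -0.00046784$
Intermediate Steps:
$r{\left(j \right)} = - \frac{1}{3}$
$d = -3$ ($d = \frac{1}{- \frac{1}{3}} = -3$)
$O{\left(a \right)} = \sqrt{2} \sqrt{a}$ ($O{\left(a \right)} = \sqrt{2 a} = \sqrt{2} \sqrt{a}$)
$Z = -4140$ ($Z = \left(-46\right) \left(-30\right) \left(-3\right) = 1380 \left(-3\right) = -4140$)
$\frac{O{\left(223 \right)}}{\left(-208 + Z\right) - 40793} = \frac{\sqrt{2} \sqrt{223}}{\left(-208 - 4140\right) - 40793} = \frac{\sqrt{446}}{-4348 - 40793} = \frac{\sqrt{446}}{-45141} = \sqrt{446} \left(- \frac{1}{45141}\right) = - \frac{\sqrt{446}}{45141}$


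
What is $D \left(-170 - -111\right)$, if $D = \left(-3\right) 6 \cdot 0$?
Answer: $0$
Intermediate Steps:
$D = 0$ ($D = \left(-18\right) 0 = 0$)
$D \left(-170 - -111\right) = 0 \left(-170 - -111\right) = 0 \left(-170 + 111\right) = 0 \left(-59\right) = 0$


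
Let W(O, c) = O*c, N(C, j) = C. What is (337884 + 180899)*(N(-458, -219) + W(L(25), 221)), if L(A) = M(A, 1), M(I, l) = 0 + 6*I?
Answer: 16960053836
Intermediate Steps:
M(I, l) = 6*I
L(A) = 6*A
(337884 + 180899)*(N(-458, -219) + W(L(25), 221)) = (337884 + 180899)*(-458 + (6*25)*221) = 518783*(-458 + 150*221) = 518783*(-458 + 33150) = 518783*32692 = 16960053836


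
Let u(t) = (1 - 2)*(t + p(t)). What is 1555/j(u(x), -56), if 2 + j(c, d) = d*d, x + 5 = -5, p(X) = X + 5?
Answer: 1555/3134 ≈ 0.49617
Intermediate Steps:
p(X) = 5 + X
x = -10 (x = -5 - 5 = -10)
u(t) = -5 - 2*t (u(t) = (1 - 2)*(t + (5 + t)) = -(5 + 2*t) = -5 - 2*t)
j(c, d) = -2 + d² (j(c, d) = -2 + d*d = -2 + d²)
1555/j(u(x), -56) = 1555/(-2 + (-56)²) = 1555/(-2 + 3136) = 1555/3134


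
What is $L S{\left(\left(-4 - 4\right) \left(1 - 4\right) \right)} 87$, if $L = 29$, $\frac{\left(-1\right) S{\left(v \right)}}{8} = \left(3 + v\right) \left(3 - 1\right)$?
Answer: $-1089936$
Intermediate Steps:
$S{\left(v \right)} = -48 - 16 v$ ($S{\left(v \right)} = - 8 \left(3 + v\right) \left(3 - 1\right) = - 8 \left(3 + v\right) 2 = - 8 \left(6 + 2 v\right) = -48 - 16 v$)
$L S{\left(\left(-4 - 4\right) \left(1 - 4\right) \right)} 87 = 29 \left(-48 - 16 \left(-4 - 4\right) \left(1 - 4\right)\right) 87 = 29 \left(-48 - 16 \left(\left(-8\right) \left(-3\right)\right)\right) 87 = 29 \left(-48 - 384\right) 87 = 29 \left(-432\right) 87 = \left(-12528\right) 87 = -1089936$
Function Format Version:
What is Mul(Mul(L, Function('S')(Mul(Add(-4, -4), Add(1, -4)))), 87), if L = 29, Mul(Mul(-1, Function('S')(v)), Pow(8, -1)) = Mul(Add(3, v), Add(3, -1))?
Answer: -1089936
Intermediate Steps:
Function('S')(v) = Add(-48, Mul(-16, v)) (Function('S')(v) = Mul(-8, Mul(Add(3, v), Add(3, -1))) = Mul(-8, Mul(Add(3, v), 2)) = Mul(-8, Add(6, Mul(2, v))) = Add(-48, Mul(-16, v)))
Mul(Mul(L, Function('S')(Mul(Add(-4, -4), Add(1, -4)))), 87) = Mul(Mul(29, Add(-48, Mul(-16, Mul(Add(-4, -4), Add(1, -4))))), 87) = Mul(Mul(29, Add(-48, Mul(-16, Mul(-8, -3)))), 87) = Mul(Mul(29, Add(-48, Mul(-16, 24))), 87) = Mul(Mul(29, Add(-48, -384)), 87) = Mul(Mul(29, -432), 87) = Mul(-12528, 87) = -1089936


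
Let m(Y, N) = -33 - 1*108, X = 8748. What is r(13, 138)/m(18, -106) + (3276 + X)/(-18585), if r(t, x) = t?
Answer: -215221/291165 ≈ -0.73917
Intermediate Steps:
m(Y, N) = -141 (m(Y, N) = -33 - 108 = -141)
r(13, 138)/m(18, -106) + (3276 + X)/(-18585) = 13/(-141) + (3276 + 8748)/(-18585) = 13*(-1/141) + 12024*(-1/18585) = -13/141 - 1336/2065 = -215221/291165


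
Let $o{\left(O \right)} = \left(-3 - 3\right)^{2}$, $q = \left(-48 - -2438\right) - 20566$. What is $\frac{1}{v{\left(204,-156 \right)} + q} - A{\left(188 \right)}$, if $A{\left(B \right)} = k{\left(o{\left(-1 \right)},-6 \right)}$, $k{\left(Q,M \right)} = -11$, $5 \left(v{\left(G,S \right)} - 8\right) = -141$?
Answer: $\frac{1000786}{90981} \approx 11.0$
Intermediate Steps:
$v{\left(G,S \right)} = - \frac{101}{5}$ ($v{\left(G,S \right)} = 8 + \frac{1}{5} \left(-141\right) = 8 - \frac{141}{5} = - \frac{101}{5}$)
$q = -18176$ ($q = \left(-48 + 2438\right) - 20566 = 2390 - 20566 = -18176$)
$o{\left(O \right)} = 36$ ($o{\left(O \right)} = \left(-6\right)^{2} = 36$)
$A{\left(B \right)} = -11$
$\frac{1}{v{\left(204,-156 \right)} + q} - A{\left(188 \right)} = \frac{1}{- \frac{101}{5} - 18176} - -11 = \frac{1}{- \frac{90981}{5}} + 11 = - \frac{5}{90981} + 11 = \frac{1000786}{90981}$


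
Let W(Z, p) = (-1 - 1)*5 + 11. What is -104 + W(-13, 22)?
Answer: -103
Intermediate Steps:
W(Z, p) = 1 (W(Z, p) = -2*5 + 11 = -10 + 11 = 1)
-104 + W(-13, 22) = -104 + 1 = -103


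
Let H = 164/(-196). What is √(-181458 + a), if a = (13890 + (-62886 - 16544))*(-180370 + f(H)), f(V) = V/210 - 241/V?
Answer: 2*√107179668057539973/6027 ≈ 1.0864e+5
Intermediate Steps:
H = -41/49 (H = 164*(-1/196) = -41/49 ≈ -0.83673)
f(V) = -241/V + V/210 (f(V) = V*(1/210) - 241/V = V/210 - 241/V = -241/V + V/210)
a = 497938749875534/42189 (a = (13890 + (-62886 - 16544))*(-180370 + (-241/(-41/49) + (1/210)*(-41/49))) = (13890 - 79430)*(-180370 + (-241*(-49/41) - 41/10290)) = -65540*(-180370 + (11809/41 - 41/10290)) = -65540*(-180370 + 121512929/421890) = -65540*(-75974786371/421890) = 497938749875534/42189 ≈ 1.1803e+10)
√(-181458 + a) = √(-181458 + 497938749875534/42189) = √(497931094343972/42189) = 2*√107179668057539973/6027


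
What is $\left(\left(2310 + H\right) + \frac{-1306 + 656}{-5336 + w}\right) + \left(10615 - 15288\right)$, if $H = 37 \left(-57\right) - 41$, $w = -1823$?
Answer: $- \frac{32307917}{7159} \approx -4512.9$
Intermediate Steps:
$H = -2150$ ($H = -2109 - 41 = -2150$)
$\left(\left(2310 + H\right) + \frac{-1306 + 656}{-5336 + w}\right) + \left(10615 - 15288\right) = \left(\left(2310 - 2150\right) + \frac{-1306 + 656}{-5336 - 1823}\right) + \left(10615 - 15288\right) = \left(160 - \frac{650}{-7159}\right) + \left(10615 - 15288\right) = \left(160 - - \frac{650}{7159}\right) - 4673 = \left(160 + \frac{650}{7159}\right) - 4673 = \frac{1146090}{7159} - 4673 = - \frac{32307917}{7159}$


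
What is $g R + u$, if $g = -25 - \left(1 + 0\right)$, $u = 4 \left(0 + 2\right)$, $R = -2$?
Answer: $60$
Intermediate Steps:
$u = 8$ ($u = 4 \cdot 2 = 8$)
$g = -26$ ($g = -25 - 1 = -26$)
$g R + u = \left(-26\right) \left(-2\right) + 8 = 52 + 8 = 60$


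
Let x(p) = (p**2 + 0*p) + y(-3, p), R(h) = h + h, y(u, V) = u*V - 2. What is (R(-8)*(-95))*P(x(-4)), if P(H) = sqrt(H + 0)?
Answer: 1520*sqrt(26) ≈ 7750.5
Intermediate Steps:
y(u, V) = -2 + V*u (y(u, V) = V*u - 2 = -2 + V*u)
R(h) = 2*h
x(p) = -2 + p**2 - 3*p (x(p) = (p**2 + 0*p) + (-2 + p*(-3)) = (p**2 + 0) + (-2 - 3*p) = p**2 + (-2 - 3*p) = -2 + p**2 - 3*p)
P(H) = sqrt(H)
(R(-8)*(-95))*P(x(-4)) = ((2*(-8))*(-95))*sqrt(-2 + (-4)**2 - 3*(-4)) = (-16*(-95))*sqrt(-2 + 16 + 12) = 1520*sqrt(26)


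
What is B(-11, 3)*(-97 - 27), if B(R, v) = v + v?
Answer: -744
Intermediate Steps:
B(R, v) = 2*v
B(-11, 3)*(-97 - 27) = (2*3)*(-97 - 27) = 6*(-124) = -744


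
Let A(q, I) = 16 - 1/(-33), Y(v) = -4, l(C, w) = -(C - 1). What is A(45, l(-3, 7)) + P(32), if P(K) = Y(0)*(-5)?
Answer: 1189/33 ≈ 36.030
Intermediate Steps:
l(C, w) = 1 - C (l(C, w) = -(-1 + C) = 1 - C)
A(q, I) = 529/33 (A(q, I) = 16 - 1*(-1/33) = 16 + 1/33 = 529/33)
P(K) = 20 (P(K) = -4*(-5) = 20)
A(45, l(-3, 7)) + P(32) = 529/33 + 20 = 1189/33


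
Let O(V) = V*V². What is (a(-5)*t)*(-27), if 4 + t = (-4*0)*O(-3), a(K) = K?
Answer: -540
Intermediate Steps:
O(V) = V³
t = -4 (t = -4 - 4*0*(-3)³ = -4 + 0*(-27) = -4 + 0 = -4)
(a(-5)*t)*(-27) = -5*(-4)*(-27) = 20*(-27) = -540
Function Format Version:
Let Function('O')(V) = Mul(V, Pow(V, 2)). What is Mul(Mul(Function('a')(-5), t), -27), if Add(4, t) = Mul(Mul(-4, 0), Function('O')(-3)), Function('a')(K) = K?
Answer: -540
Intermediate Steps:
Function('O')(V) = Pow(V, 3)
t = -4 (t = Add(-4, Mul(Mul(-4, 0), Pow(-3, 3))) = Add(-4, Mul(0, -27)) = Add(-4, 0) = -4)
Mul(Mul(Function('a')(-5), t), -27) = Mul(Mul(-5, -4), -27) = Mul(20, -27) = -540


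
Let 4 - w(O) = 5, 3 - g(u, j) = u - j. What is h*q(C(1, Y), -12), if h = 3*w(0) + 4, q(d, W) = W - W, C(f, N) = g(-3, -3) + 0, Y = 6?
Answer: 0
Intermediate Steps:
g(u, j) = 3 + j - u (g(u, j) = 3 - (u - j) = 3 + (j - u) = 3 + j - u)
w(O) = -1 (w(O) = 4 - 1*5 = 4 - 5 = -1)
C(f, N) = 3 (C(f, N) = (3 - 3 - 1*(-3)) + 0 = (3 - 3 + 3) + 0 = 3 + 0 = 3)
q(d, W) = 0
h = 1 (h = 3*(-1) + 4 = -3 + 4 = 1)
h*q(C(1, Y), -12) = 1*0 = 0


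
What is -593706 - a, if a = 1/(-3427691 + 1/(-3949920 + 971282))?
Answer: -6061649598827798816/10209850664859 ≈ -5.9371e+5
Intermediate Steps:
a = -2978638/10209850664859 (a = 1/(-3427691 + 1/(-2978638)) = 1/(-3427691 - 1/2978638) = 1/(-10209850664859/2978638) = -2978638/10209850664859 ≈ -2.9174e-7)
-593706 - a = -593706 - 1*(-2978638/10209850664859) = -593706 + 2978638/10209850664859 = -6061649598827798816/10209850664859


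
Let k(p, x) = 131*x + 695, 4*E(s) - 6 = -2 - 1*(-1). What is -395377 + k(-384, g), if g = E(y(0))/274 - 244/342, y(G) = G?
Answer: -73987125979/187416 ≈ -3.9478e+5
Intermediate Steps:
E(s) = 5/4 (E(s) = 3/2 + (-2 - 1*(-1))/4 = 3/2 + (-2 + 1)/4 = 3/2 + (1/4)*(-1) = 3/2 - 1/4 = 5/4)
g = -132857/187416 (g = (5/4)/274 - 244/342 = (5/4)*(1/274) - 244*1/342 = 5/1096 - 122/171 = -132857/187416 ≈ -0.70889)
k(p, x) = 695 + 131*x
-395377 + k(-384, g) = -395377 + (695 + 131*(-132857/187416)) = -395377 + (695 - 17404267/187416) = -395377 + 112849853/187416 = -73987125979/187416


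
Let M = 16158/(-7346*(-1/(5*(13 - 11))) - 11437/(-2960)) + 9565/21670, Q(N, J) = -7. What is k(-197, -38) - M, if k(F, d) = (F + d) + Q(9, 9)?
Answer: -2504050532193/9473486902 ≈ -264.32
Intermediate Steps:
k(F, d) = -7 + F + d (k(F, d) = (F + d) - 7 = -7 + F + d)
M = 211466701909/9473486902 (M = 16158/(-7346/((-5*2)) - 11437*(-1/2960)) + 9565*(1/21670) = 16158/(-7346/(-10) + 11437/2960) + 1913/4334 = 16158/(-7346*(-⅒) + 11437/2960) + 1913/4334 = 16158/(3673/5 + 11437/2960) + 1913/4334 = 16158/(2185853/2960) + 1913/4334 = 16158*(2960/2185853) + 1913/4334 = 47827680/2185853 + 1913/4334 = 211466701909/9473486902 ≈ 22.322)
k(-197, -38) - M = (-7 - 197 - 38) - 1*211466701909/9473486902 = -242 - 211466701909/9473486902 = -2504050532193/9473486902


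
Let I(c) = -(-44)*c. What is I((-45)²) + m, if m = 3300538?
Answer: 3389638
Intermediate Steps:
I(c) = 44*c
I((-45)²) + m = 44*(-45)² + 3300538 = 44*2025 + 3300538 = 89100 + 3300538 = 3389638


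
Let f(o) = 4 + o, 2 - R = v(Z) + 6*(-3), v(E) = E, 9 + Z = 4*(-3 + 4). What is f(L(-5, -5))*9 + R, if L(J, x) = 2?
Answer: 79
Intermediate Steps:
Z = -5 (Z = -9 + 4*(-3 + 4) = -9 + 4*1 = -9 + 4 = -5)
R = 25 (R = 2 - (-5 + 6*(-3)) = 2 - (-5 - 18) = 2 - 1*(-23) = 2 + 23 = 25)
f(L(-5, -5))*9 + R = (4 + 2)*9 + 25 = 6*9 + 25 = 54 + 25 = 79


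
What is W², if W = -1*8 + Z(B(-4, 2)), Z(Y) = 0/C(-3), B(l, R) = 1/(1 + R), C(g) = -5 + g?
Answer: 64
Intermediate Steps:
Z(Y) = 0 (Z(Y) = 0/(-5 - 3) = 0/(-8) = 0*(-⅛) = 0)
W = -8 (W = -1*8 + 0 = -8 + 0 = -8)
W² = (-8)² = 64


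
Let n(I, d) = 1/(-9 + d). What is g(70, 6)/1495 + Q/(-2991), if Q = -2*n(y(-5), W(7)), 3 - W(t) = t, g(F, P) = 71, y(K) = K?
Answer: 212131/4471545 ≈ 0.047440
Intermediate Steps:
W(t) = 3 - t
Q = 2/13 (Q = -2/(-9 + (3 - 1*7)) = -2/(-9 + (3 - 7)) = -2/(-9 - 4) = -2/(-13) = -2*(-1/13) = 2/13 ≈ 0.15385)
g(70, 6)/1495 + Q/(-2991) = 71/1495 + (2/13)/(-2991) = 71*(1/1495) + (2/13)*(-1/2991) = 71/1495 - 2/38883 = 212131/4471545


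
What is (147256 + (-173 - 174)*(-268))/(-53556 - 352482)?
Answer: -40042/67673 ≈ -0.59170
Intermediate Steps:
(147256 + (-173 - 174)*(-268))/(-53556 - 352482) = (147256 - 347*(-268))/(-406038) = (147256 + 92996)*(-1/406038) = 240252*(-1/406038) = -40042/67673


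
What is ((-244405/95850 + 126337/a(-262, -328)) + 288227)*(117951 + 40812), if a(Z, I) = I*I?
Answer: 15728975481617637833/343730880 ≈ 4.5760e+10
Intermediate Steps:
a(Z, I) = I²
((-244405/95850 + 126337/a(-262, -328)) + 288227)*(117951 + 40812) = ((-244405/95850 + 126337/((-328)²)) + 288227)*(117951 + 40812) = ((-244405*1/95850 + 126337/107584) + 288227)*158763 = ((-48881/19170 + 126337*(1/107584)) + 288227)*158763 = ((-48881/19170 + 126337/107584) + 288227)*158763 = (-1418466607/1031192640 + 288227)*158763 = (297216142582673/1031192640)*158763 = 15728975481617637833/343730880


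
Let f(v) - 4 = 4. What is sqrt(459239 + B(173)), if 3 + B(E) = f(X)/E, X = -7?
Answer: 2*sqrt(3436118907)/173 ≈ 677.67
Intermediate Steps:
f(v) = 8 (f(v) = 4 + 4 = 8)
B(E) = -3 + 8/E
sqrt(459239 + B(173)) = sqrt(459239 + (-3 + 8/173)) = sqrt(459239 - 511/173) = sqrt(79447836/173) = 2*sqrt(3436118907)/173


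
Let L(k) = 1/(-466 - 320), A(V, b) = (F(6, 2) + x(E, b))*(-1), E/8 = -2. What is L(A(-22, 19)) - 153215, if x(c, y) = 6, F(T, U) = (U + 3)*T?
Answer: -120426991/786 ≈ -1.5322e+5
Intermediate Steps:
E = -16 (E = 8*(-2) = -16)
F(T, U) = T*(3 + U) (F(T, U) = (3 + U)*T = T*(3 + U))
A(V, b) = -36 (A(V, b) = (6*(3 + 2) + 6)*(-1) = (6*5 + 6)*(-1) = (30 + 6)*(-1) = 36*(-1) = -36)
L(k) = -1/786 (L(k) = 1/(-786) = -1/786)
L(A(-22, 19)) - 153215 = -1/786 - 153215 = -120426991/786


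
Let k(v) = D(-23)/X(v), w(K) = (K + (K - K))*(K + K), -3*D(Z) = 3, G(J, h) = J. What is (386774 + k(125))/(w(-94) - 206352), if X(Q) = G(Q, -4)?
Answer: -48346749/23585000 ≈ -2.0499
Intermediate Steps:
X(Q) = Q
D(Z) = -1 (D(Z) = -⅓*3 = -1)
w(K) = 2*K² (w(K) = (K + 0)*(2*K) = K*(2*K) = 2*K²)
k(v) = -1/v
(386774 + k(125))/(w(-94) - 206352) = (386774 - 1/125)/(2*(-94)² - 206352) = (386774 - 1*1/125)/(2*8836 - 206352) = (386774 - 1/125)/(17672 - 206352) = (48346749/125)/(-188680) = (48346749/125)*(-1/188680) = -48346749/23585000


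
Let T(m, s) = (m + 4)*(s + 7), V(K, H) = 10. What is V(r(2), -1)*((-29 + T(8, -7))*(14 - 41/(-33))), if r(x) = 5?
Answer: -145870/33 ≈ -4420.3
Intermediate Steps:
T(m, s) = (4 + m)*(7 + s)
V(r(2), -1)*((-29 + T(8, -7))*(14 - 41/(-33))) = 10*((-29 + (28 + 4*(-7) + 7*8 + 8*(-7)))*(14 - 41/(-33))) = 10*((-29 + (28 - 28 + 56 - 56))*(14 - 41*(-1/33))) = 10*((-29 + 0)*(14 + 41/33)) = 10*(-29*503/33) = 10*(-14587/33) = -145870/33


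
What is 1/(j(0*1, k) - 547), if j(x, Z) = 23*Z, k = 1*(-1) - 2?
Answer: -1/616 ≈ -0.0016234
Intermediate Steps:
k = -3 (k = -1 - 2 = -3)
1/(j(0*1, k) - 547) = 1/(23*(-3) - 547) = 1/(-69 - 547) = 1/(-616) = -1/616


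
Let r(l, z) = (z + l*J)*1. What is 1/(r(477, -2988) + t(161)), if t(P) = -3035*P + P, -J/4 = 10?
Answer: -1/510542 ≈ -1.9587e-6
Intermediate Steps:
J = -40 (J = -4*10 = -40)
t(P) = -3034*P
r(l, z) = z - 40*l (r(l, z) = (z + l*(-40))*1 = (z - 40*l)*1 = z - 40*l)
1/(r(477, -2988) + t(161)) = 1/((-2988 - 40*477) - 3034*161) = 1/((-2988 - 19080) - 488474) = 1/(-22068 - 488474) = 1/(-510542) = -1/510542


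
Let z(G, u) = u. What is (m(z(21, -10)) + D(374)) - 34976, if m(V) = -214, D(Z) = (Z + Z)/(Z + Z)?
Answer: -35189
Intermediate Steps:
D(Z) = 1 (D(Z) = (2*Z)/((2*Z)) = (2*Z)*(1/(2*Z)) = 1)
(m(z(21, -10)) + D(374)) - 34976 = (-214 + 1) - 34976 = -213 - 34976 = -35189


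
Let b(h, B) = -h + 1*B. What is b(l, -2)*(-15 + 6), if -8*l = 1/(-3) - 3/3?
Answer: 39/2 ≈ 19.500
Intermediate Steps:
l = ⅙ (l = -(1/(-3) - 3/3)/8 = -(1*(-⅓) - 3*⅓)/8 = -(-⅓ - 1)/8 = -⅛*(-4/3) = ⅙ ≈ 0.16667)
b(h, B) = B - h (b(h, B) = -h + B = B - h)
b(l, -2)*(-15 + 6) = (-2 - 1*⅙)*(-15 + 6) = (-2 - ⅙)*(-9) = -13/6*(-9) = 39/2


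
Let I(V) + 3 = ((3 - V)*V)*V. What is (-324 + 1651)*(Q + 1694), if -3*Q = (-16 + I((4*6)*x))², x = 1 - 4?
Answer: -200576926986433/3 ≈ -6.6859e+13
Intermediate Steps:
x = -3
I(V) = -3 + V²*(3 - V) (I(V) = -3 + ((3 - V)*V)*V = -3 + (V*(3 - V))*V = -3 + V²*(3 - V))
Q = -151150665961/3 (Q = -(-16 + (-3 - ((4*6)*(-3))³ + 3*((4*6)*(-3))²))²/3 = -(-16 + (-3 - (24*(-3))³ + 3*(24*(-3))²))²/3 = -(-16 + (-3 - 1*(-72)³ + 3*(-72)²))²/3 = -(-16 + (-3 - 1*(-373248) + 3*5184))²/3 = -(-16 + (-3 + 373248 + 15552))²/3 = -(-16 + 388797)²/3 = -⅓*388781² = -⅓*151150665961 = -151150665961/3 ≈ -5.0384e+10)
(-324 + 1651)*(Q + 1694) = (-324 + 1651)*(-151150665961/3 + 1694) = 1327*(-151150660879/3) = -200576926986433/3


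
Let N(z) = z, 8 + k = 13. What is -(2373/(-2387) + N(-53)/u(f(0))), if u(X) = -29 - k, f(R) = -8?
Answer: -6547/11594 ≈ -0.56469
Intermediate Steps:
k = 5 (k = -8 + 13 = 5)
u(X) = -34 (u(X) = -29 - 1*5 = -29 - 5 = -34)
-(2373/(-2387) + N(-53)/u(f(0))) = -(2373/(-2387) - 53/(-34)) = -(2373*(-1/2387) - 53*(-1/34)) = -(-339/341 + 53/34) = -1*6547/11594 = -6547/11594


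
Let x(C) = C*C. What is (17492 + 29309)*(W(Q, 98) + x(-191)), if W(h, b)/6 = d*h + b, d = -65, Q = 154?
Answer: -1076001791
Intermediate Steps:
x(C) = C**2
W(h, b) = -390*h + 6*b (W(h, b) = 6*(-65*h + b) = 6*(b - 65*h) = -390*h + 6*b)
(17492 + 29309)*(W(Q, 98) + x(-191)) = (17492 + 29309)*((-390*154 + 6*98) + (-191)**2) = 46801*((-60060 + 588) + 36481) = 46801*(-59472 + 36481) = 46801*(-22991) = -1076001791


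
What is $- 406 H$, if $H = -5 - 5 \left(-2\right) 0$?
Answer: $2030$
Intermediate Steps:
$H = -5$ ($H = -5 - \left(-10\right) 0 = -5 - 0 = -5 + 0 = -5$)
$- 406 H = \left(-406\right) \left(-5\right) = 2030$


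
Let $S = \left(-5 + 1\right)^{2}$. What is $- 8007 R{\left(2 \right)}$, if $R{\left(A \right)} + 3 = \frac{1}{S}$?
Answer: $\frac{376329}{16} \approx 23521.0$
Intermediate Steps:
$S = 16$ ($S = \left(-4\right)^{2} = 16$)
$R{\left(A \right)} = - \frac{47}{16}$ ($R{\left(A \right)} = -3 + \frac{1}{16} = - \frac{47}{16}$)
$- 8007 R{\left(2 \right)} = \left(-8007\right) \left(- \frac{47}{16}\right) = \frac{376329}{16}$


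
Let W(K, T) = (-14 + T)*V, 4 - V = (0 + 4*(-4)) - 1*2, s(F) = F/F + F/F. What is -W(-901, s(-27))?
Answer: 264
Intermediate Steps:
s(F) = 2 (s(F) = 1 + 1 = 2)
V = 22 (V = 4 - ((0 + 4*(-4)) - 1*2) = 4 - ((0 - 16) - 2) = 4 - (-16 - 2) = 4 - 1*(-18) = 4 + 18 = 22)
W(K, T) = -308 + 22*T (W(K, T) = (-14 + T)*22 = -308 + 22*T)
-W(-901, s(-27)) = -(-308 + 22*2) = -(-308 + 44) = -1*(-264) = 264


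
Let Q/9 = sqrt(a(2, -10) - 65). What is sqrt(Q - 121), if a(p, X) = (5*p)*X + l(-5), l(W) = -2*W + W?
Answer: sqrt(-121 + 36*I*sqrt(10)) ≈ 4.7505 + 11.982*I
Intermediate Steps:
l(W) = -W
a(p, X) = 5 + 5*X*p (a(p, X) = (5*p)*X - 1*(-5) = 5*X*p + 5 = 5 + 5*X*p)
Q = 36*I*sqrt(10) (Q = 9*sqrt((5 + 5*(-10)*2) - 65) = 9*sqrt((5 - 100) - 65) = 9*sqrt(-95 - 65) = 9*sqrt(-160) = 9*(4*I*sqrt(10)) = 36*I*sqrt(10) ≈ 113.84*I)
sqrt(Q - 121) = sqrt(36*I*sqrt(10) - 121) = sqrt(-121 + 36*I*sqrt(10))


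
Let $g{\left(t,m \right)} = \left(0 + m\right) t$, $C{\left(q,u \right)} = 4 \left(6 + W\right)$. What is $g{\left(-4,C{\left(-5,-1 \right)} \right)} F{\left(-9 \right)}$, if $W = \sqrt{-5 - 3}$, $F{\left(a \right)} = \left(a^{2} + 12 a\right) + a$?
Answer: $3456 + 1152 i \sqrt{2} \approx 3456.0 + 1629.2 i$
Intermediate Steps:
$F{\left(a \right)} = a^{2} + 13 a$
$W = 2 i \sqrt{2}$ ($W = \sqrt{-8} = 2 i \sqrt{2} \approx 2.8284 i$)
$C{\left(q,u \right)} = 24 + 8 i \sqrt{2}$ ($C{\left(q,u \right)} = 4 \left(6 + 2 i \sqrt{2}\right) = 24 + 8 i \sqrt{2}$)
$g{\left(t,m \right)} = m t$
$g{\left(-4,C{\left(-5,-1 \right)} \right)} F{\left(-9 \right)} = \left(24 + 8 i \sqrt{2}\right) \left(-4\right) \left(- 9 \left(13 - 9\right)\right) = \left(-96 - 32 i \sqrt{2}\right) \left(\left(-9\right) 4\right) = \left(-96 - 32 i \sqrt{2}\right) \left(-36\right) = 3456 + 1152 i \sqrt{2}$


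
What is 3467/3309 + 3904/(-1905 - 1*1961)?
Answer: 242543/6396297 ≈ 0.037919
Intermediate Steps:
3467/3309 + 3904/(-1905 - 1*1961) = 3467*(1/3309) + 3904/(-1905 - 1961) = 3467/3309 + 3904/(-3866) = 3467/3309 + 3904*(-1/3866) = 3467/3309 - 1952/1933 = 242543/6396297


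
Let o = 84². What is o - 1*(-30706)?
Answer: 37762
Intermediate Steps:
o = 7056
o - 1*(-30706) = 7056 - 1*(-30706) = 7056 + 30706 = 37762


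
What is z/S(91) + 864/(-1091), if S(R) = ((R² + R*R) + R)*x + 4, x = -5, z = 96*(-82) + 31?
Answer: -63382973/90837751 ≈ -0.69776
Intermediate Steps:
z = -7841 (z = -7872 + 31 = -7841)
S(R) = 4 - 10*R² - 5*R (S(R) = ((R² + R*R) + R)*(-5) + 4 = ((R² + R²) + R)*(-5) + 4 = (2*R² + R)*(-5) + 4 = (R + 2*R²)*(-5) + 4 = (-10*R² - 5*R) + 4 = 4 - 10*R² - 5*R)
z/S(91) + 864/(-1091) = -7841/(4 - 10*91² - 5*91) + 864/(-1091) = -7841/(4 - 10*8281 - 455) + 864*(-1/1091) = -7841/(4 - 82810 - 455) - 864/1091 = -7841/(-83261) - 864/1091 = -7841*(-1/83261) - 864/1091 = 7841/83261 - 864/1091 = -63382973/90837751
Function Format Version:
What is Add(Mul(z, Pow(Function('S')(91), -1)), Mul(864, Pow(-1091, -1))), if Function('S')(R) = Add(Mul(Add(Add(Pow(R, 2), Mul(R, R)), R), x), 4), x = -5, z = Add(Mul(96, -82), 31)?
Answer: Rational(-63382973, 90837751) ≈ -0.69776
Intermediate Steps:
z = -7841 (z = Add(-7872, 31) = -7841)
Function('S')(R) = Add(4, Mul(-10, Pow(R, 2)), Mul(-5, R)) (Function('S')(R) = Add(Mul(Add(Add(Pow(R, 2), Mul(R, R)), R), -5), 4) = Add(Mul(Add(Add(Pow(R, 2), Pow(R, 2)), R), -5), 4) = Add(Mul(Add(Mul(2, Pow(R, 2)), R), -5), 4) = Add(Mul(Add(R, Mul(2, Pow(R, 2))), -5), 4) = Add(Add(Mul(-10, Pow(R, 2)), Mul(-5, R)), 4) = Add(4, Mul(-10, Pow(R, 2)), Mul(-5, R)))
Add(Mul(z, Pow(Function('S')(91), -1)), Mul(864, Pow(-1091, -1))) = Add(Mul(-7841, Pow(Add(4, Mul(-10, Pow(91, 2)), Mul(-5, 91)), -1)), Mul(864, Pow(-1091, -1))) = Add(Mul(-7841, Pow(Add(4, Mul(-10, 8281), -455), -1)), Mul(864, Rational(-1, 1091))) = Add(Mul(-7841, Pow(Add(4, -82810, -455), -1)), Rational(-864, 1091)) = Add(Mul(-7841, Pow(-83261, -1)), Rational(-864, 1091)) = Add(Mul(-7841, Rational(-1, 83261)), Rational(-864, 1091)) = Add(Rational(7841, 83261), Rational(-864, 1091)) = Rational(-63382973, 90837751)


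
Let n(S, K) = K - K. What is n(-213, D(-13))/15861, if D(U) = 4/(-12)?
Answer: 0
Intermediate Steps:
D(U) = -⅓ (D(U) = 4*(-1/12) = -⅓)
n(S, K) = 0
n(-213, D(-13))/15861 = 0/15861 = 0*(1/15861) = 0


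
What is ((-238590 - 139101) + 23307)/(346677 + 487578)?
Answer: -39376/92695 ≈ -0.42479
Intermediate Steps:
((-238590 - 139101) + 23307)/(346677 + 487578) = (-377691 + 23307)/834255 = -354384*1/834255 = -39376/92695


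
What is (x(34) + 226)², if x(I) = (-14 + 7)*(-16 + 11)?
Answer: 68121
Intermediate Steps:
x(I) = 35 (x(I) = -7*(-5) = 35)
(x(34) + 226)² = (35 + 226)² = 261² = 68121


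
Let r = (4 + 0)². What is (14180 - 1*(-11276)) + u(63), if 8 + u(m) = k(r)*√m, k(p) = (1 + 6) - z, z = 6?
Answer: 25448 + 3*√7 ≈ 25456.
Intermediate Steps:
r = 16 (r = 4² = 16)
k(p) = 1 (k(p) = (1 + 6) - 1*6 = 7 - 6 = 1)
u(m) = -8 + √m (u(m) = -8 + 1*√m = -8 + √m)
(14180 - 1*(-11276)) + u(63) = (14180 - 1*(-11276)) + (-8 + √63) = (14180 + 11276) + (-8 + 3*√7) = 25456 + (-8 + 3*√7) = 25448 + 3*√7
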